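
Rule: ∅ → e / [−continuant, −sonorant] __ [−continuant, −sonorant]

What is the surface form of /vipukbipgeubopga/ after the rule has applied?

vipukebipegeubopega

/k/ and /b/ form a stop–stop cluster, so [e] is inserted between them.
/p/ and /g/ form a stop–stop cluster, so [e] is inserted between them.
/p/ and /g/ form a stop–stop cluster, so [e] is inserted between them.
Surface form: [vipukebipegeubopega].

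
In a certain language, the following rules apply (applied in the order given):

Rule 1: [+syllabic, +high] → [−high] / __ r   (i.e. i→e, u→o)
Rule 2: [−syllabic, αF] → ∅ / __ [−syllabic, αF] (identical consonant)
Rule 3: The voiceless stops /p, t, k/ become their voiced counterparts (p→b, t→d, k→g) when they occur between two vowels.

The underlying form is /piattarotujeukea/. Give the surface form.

piadarodujeugea

Rule 1 (pre-rhotic lowering): no segment meets the environment; /piattarotujeukea/ is unchanged.
Rule 2 (degemination): /tt/ is a geminate; the first /t/ deletes. /piattarotujeukea/ → piatarotujeukea.
Rule 3 (intervocalic voicing): /t/ is a voiceless stop between vowels /a/ and /a/, so it voices to [d]. /t/ is a voiceless stop between vowels /o/ and /u/, so it voices to [d]. /k/ is a voiceless stop between vowels /u/ and /e/, so it voices to [g]. /piatarotujeukea/ → piadarodujeugea.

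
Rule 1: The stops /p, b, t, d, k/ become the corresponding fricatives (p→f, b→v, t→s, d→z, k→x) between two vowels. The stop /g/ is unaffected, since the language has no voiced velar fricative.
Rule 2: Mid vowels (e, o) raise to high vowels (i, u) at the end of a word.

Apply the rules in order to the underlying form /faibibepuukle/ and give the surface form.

faivivefuukli

Rule 1 (intervocalic spirantization): /b/ is a stop between vowels /i/ and /i/, so it spirantizes to the fricative [v]. /b/ is a stop between vowels /i/ and /e/, so it spirantizes to the fricative [v]. /p/ is a stop between vowels /e/ and /u/, so it spirantizes to the fricative [f]. /faibibepuukle/ → faivivefuukle.
Rule 2 (final vowel raising): /e/ is a mid vowel in word-final position, so it raises to [i]. /faivivefuukle/ → faivivefuukli.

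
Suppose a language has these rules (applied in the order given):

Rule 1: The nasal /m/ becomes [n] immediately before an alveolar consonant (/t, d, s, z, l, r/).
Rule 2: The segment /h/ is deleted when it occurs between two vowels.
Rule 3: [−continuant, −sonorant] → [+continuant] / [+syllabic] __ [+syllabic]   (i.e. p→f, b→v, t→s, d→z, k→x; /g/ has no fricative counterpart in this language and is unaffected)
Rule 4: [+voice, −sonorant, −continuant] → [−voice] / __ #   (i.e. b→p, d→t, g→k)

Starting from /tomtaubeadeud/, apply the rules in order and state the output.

Rule 1 (nasal place assimilation): /m/ precedes the alveolar consonant /t/, so it assimilates in place to [n]. /tomtaubeadeud/ → tontaubeadeud.
Rule 2 (intervocalic h-deletion): no segment meets the environment; /tontaubeadeud/ is unchanged.
Rule 3 (intervocalic spirantization): /b/ is a stop between vowels /u/ and /e/, so it spirantizes to the fricative [v]. /d/ is a stop between vowels /a/ and /e/, so it spirantizes to the fricative [z]. /tontaubeadeud/ → tontauveazeud.
Rule 4 (final devoicing): /d/ is a voiced stop in word-final position, so it devoices to [t]. /tontauveazeud/ → tontauveazeut.

tontauveazeut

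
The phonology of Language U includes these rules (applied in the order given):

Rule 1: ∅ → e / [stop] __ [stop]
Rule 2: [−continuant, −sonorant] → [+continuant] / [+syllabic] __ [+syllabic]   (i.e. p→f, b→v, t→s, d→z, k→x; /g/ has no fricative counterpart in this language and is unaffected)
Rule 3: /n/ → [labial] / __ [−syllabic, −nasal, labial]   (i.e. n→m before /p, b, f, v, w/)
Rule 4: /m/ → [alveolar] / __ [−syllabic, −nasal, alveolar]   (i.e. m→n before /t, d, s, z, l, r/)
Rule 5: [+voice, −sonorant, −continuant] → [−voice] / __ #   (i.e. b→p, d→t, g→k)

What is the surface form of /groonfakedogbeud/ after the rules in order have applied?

groomfaxezogeveut

Rule 1 (stop-cluster e-epenthesis): /g/ and /b/ form a stop–stop cluster, so [e] is inserted between them. /groonfakedogbeud/ → groonfakedogebeud.
Rule 2 (intervocalic spirantization): /k/ is a stop between vowels /a/ and /e/, so it spirantizes to the fricative [x]. /d/ is a stop between vowels /e/ and /o/, so it spirantizes to the fricative [z]. /b/ is a stop between vowels /e/ and /e/, so it spirantizes to the fricative [v]. /groonfakedogebeud/ → groonfaxezogeveud.
Rule 3 (nasal place assimilation): /n/ precedes the labial consonant /f/, so it assimilates in place to [m]. /groonfaxezogeveud/ → groomfaxezogeveud.
Rule 4 (nasal place assimilation): no segment meets the environment; /groomfaxezogeveud/ is unchanged.
Rule 5 (final devoicing): /d/ is a voiced stop in word-final position, so it devoices to [t]. /groomfaxezogeveud/ → groomfaxezogeveut.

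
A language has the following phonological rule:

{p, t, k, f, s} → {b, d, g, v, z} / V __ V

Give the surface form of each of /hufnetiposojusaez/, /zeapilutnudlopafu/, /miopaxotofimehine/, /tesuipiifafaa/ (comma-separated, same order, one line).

/hufnetiposojusaez/: /t/ is a voiceless obstruent between vowels /e/ and /i/, so it voices to [d]. /p/ is a voiceless obstruent between vowels /i/ and /o/, so it voices to [b]. /s/ is a voiceless obstruent between vowels /o/ and /o/, so it voices to [z]. /s/ is a voiceless obstruent between vowels /u/ and /a/, so it voices to [z]. → [hufnedibozojuzaez].
/zeapilutnudlopafu/: /p/ is a voiceless obstruent between vowels /a/ and /i/, so it voices to [b]. /p/ is a voiceless obstruent between vowels /o/ and /a/, so it voices to [b]. /f/ is a voiceless obstruent between vowels /a/ and /u/, so it voices to [v]. → [zeabilutnudlobavu].
/miopaxotofimehine/: /p/ is a voiceless obstruent between vowels /o/ and /a/, so it voices to [b]. /t/ is a voiceless obstruent between vowels /o/ and /o/, so it voices to [d]. /f/ is a voiceless obstruent between vowels /o/ and /i/, so it voices to [v]. → [miobaxodovimehine].
/tesuipiifafaa/: /s/ is a voiceless obstruent between vowels /e/ and /u/, so it voices to [z]. /p/ is a voiceless obstruent between vowels /i/ and /i/, so it voices to [b]. /f/ is a voiceless obstruent between vowels /i/ and /a/, so it voices to [v]. /f/ is a voiceless obstruent between vowels /a/ and /a/, so it voices to [v]. → [tezuibiivavaa].

hufnedibozojuzaez, zeabilutnudlobavu, miobaxodovimehine, tezuibiivavaa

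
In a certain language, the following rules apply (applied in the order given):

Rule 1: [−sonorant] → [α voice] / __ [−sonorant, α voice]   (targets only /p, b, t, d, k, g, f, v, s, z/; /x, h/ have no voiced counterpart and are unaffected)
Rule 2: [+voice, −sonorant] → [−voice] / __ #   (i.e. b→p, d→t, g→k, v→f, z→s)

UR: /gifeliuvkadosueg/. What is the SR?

Rule 1 (regressive voicing assimilation): /v/ precedes the voiceless obstruent /k/, so it devoices to [f] by assimilation. /gifeliuvkadosueg/ → gifeliufkadosueg.
Rule 2 (final devoicing): /g/ is a voiced obstruent in word-final position, so it devoices to [k]. /gifeliufkadosueg/ → gifeliufkadosuek.

gifeliufkadosuek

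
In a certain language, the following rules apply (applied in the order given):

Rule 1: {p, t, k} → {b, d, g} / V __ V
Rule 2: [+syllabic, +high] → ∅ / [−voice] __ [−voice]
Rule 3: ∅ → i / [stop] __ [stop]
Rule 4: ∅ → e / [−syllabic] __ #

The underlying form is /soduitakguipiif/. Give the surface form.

soduidakiguibiife

Rule 1 (intervocalic voicing): /t/ is a voiceless stop between vowels /i/ and /a/, so it voices to [d]. /p/ is a voiceless stop between vowels /i/ and /i/, so it voices to [b]. /soduitakguipiif/ → soduidakguibiif.
Rule 2 (high vowel syncope): no segment meets the environment; /soduidakguibiif/ is unchanged.
Rule 3 (stop-cluster i-epenthesis): /k/ and /g/ form a stop–stop cluster, so [i] is inserted between them. /soduidakguibiif/ → soduidakiguibiif.
Rule 4 (final e-epenthesis): the form ends in the consonant /f/, so [e] is inserted word-finally. /soduidakiguibiif/ → soduidakiguibiife.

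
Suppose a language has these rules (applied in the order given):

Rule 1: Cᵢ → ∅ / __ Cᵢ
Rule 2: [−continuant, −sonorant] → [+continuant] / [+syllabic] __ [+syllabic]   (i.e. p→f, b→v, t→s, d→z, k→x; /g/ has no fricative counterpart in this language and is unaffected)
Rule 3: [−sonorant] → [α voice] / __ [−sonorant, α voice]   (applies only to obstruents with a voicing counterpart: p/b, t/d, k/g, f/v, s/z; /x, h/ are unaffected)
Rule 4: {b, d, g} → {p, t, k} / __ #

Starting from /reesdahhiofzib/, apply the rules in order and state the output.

Rule 1 (degemination): /hh/ is a geminate; the first /h/ deletes. /reesdahhiofzib/ → reesdahiofzib.
Rule 2 (intervocalic spirantization): no segment meets the environment; /reesdahiofzib/ is unchanged.
Rule 3 (regressive voicing assimilation): /s/ precedes the voiced obstruent /d/, so it voices to [z] by assimilation. /f/ precedes the voiced obstruent /z/, so it voices to [v] by assimilation. /reesdahiofzib/ → reezdahiovzib.
Rule 4 (final devoicing): /b/ is a voiced stop in word-final position, so it devoices to [p]. /reezdahiovzib/ → reezdahiovzip.

reezdahiovzip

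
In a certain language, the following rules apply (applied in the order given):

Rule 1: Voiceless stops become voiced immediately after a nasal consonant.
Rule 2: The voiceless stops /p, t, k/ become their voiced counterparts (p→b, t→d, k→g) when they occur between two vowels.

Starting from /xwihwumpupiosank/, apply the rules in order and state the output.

Rule 1 (post-nasal voicing): /p/ is a voiceless stop immediately after the nasal /m/, so it voices to [b]. /k/ is a voiceless stop immediately after the nasal /n/, so it voices to [g]. /xwihwumpupiosank/ → xwihwumbupiosang.
Rule 2 (intervocalic voicing): /p/ is a voiceless stop between vowels /u/ and /i/, so it voices to [b]. /xwihwumbupiosang/ → xwihwumbubiosang.

xwihwumbubiosang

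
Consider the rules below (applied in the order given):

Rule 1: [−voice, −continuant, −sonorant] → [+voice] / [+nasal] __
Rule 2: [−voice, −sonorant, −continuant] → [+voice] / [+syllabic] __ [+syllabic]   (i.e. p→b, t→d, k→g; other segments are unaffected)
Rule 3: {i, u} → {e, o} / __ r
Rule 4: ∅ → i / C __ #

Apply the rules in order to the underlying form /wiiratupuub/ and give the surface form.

wieradubuubi

Rule 1 (post-nasal voicing): no segment meets the environment; /wiiratupuub/ is unchanged.
Rule 2 (intervocalic voicing): /t/ is a voiceless stop between vowels /a/ and /u/, so it voices to [d]. /p/ is a voiceless stop between vowels /u/ and /u/, so it voices to [b]. /wiiratupuub/ → wiiradubuub.
Rule 3 (pre-rhotic lowering): /i/ is a high vowel immediately before /r/, so it lowers to [e]. /wiiradubuub/ → wieradubuub.
Rule 4 (final i-epenthesis): the form ends in the consonant /b/, so [i] is inserted word-finally. /wieradubuub/ → wieradubuubi.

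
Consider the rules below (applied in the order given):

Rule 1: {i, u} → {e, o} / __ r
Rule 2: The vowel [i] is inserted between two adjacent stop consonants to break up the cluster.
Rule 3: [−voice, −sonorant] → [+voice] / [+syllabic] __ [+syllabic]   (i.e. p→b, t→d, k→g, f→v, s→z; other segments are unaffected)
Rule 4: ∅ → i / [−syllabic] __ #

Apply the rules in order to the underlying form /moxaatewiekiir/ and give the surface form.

Rule 1 (pre-rhotic lowering): /i/ is a high vowel immediately before /r/, so it lowers to [e]. /moxaatewiekiir/ → moxaatewiekier.
Rule 2 (stop-cluster i-epenthesis): no segment meets the environment; /moxaatewiekier/ is unchanged.
Rule 3 (intervocalic voicing): /t/ is a voiceless obstruent between vowels /a/ and /e/, so it voices to [d]. /k/ is a voiceless obstruent between vowels /e/ and /i/, so it voices to [g]. /moxaatewiekier/ → moxaadewiegier.
Rule 4 (final i-epenthesis): the form ends in the consonant /r/, so [i] is inserted word-finally. /moxaadewiegier/ → moxaadewiegieri.

moxaadewiegieri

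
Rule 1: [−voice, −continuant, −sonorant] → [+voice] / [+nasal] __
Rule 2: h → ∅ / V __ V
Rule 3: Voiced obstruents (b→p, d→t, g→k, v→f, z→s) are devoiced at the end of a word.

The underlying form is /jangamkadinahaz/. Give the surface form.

Rule 1 (post-nasal voicing): /k/ is a voiceless stop immediately after the nasal /m/, so it voices to [g]. /jangamkadinahaz/ → jangamgadinahaz.
Rule 2 (intervocalic h-deletion): /h/ occurs between vowels /a/ and /a/, so it deletes. /jangamgadinahaz/ → jangamgadinaaz.
Rule 3 (final devoicing): /z/ is a voiced obstruent in word-final position, so it devoices to [s]. /jangamgadinaaz/ → jangamgadinaas.

jangamgadinaas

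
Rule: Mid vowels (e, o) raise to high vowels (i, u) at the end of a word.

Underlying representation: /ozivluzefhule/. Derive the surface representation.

ozivluzefhuli

Scanning /ozivluzefhule/: /o/ at position 1 is not in the conditioning environment; /e/ at position 8 is not in the conditioning environment; /e/ is a mid vowel in word-final position, so it raises to [i].
Result: [ozivluzefhuli].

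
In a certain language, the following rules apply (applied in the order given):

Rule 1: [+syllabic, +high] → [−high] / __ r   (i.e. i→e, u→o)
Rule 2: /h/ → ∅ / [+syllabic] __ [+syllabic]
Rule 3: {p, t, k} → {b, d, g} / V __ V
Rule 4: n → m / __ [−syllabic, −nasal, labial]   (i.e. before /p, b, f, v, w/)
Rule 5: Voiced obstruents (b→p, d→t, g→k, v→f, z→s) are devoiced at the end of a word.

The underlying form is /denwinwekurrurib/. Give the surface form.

Rule 1 (pre-rhotic lowering): /u/ is a high vowel immediately before /r/, so it lowers to [o]. /u/ is a high vowel immediately before /r/, so it lowers to [o]. /denwinwekurrurib/ → denwinwekorrorib.
Rule 2 (intervocalic h-deletion): no segment meets the environment; /denwinwekorrorib/ is unchanged.
Rule 3 (intervocalic voicing): /k/ is a voiceless stop between vowels /e/ and /o/, so it voices to [g]. /denwinwekorrorib/ → denwinwegorrorib.
Rule 4 (nasal place assimilation): /n/ precedes the labial consonant /w/, so it assimilates in place to [m]. /n/ precedes the labial consonant /w/, so it assimilates in place to [m]. /denwinwegorrorib/ → demwimwegorrorib.
Rule 5 (final devoicing): /b/ is a voiced obstruent in word-final position, so it devoices to [p]. /demwimwegorrorib/ → demwimwegorrorip.

demwimwegorrorip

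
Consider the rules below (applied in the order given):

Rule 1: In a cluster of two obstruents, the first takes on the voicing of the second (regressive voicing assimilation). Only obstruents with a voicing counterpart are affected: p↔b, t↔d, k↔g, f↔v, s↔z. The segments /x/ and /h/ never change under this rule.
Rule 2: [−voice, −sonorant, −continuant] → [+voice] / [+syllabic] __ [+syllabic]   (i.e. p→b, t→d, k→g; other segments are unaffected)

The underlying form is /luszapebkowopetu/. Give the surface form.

Rule 1 (regressive voicing assimilation): /s/ precedes the voiced obstruent /z/, so it voices to [z] by assimilation. /b/ precedes the voiceless obstruent /k/, so it devoices to [p] by assimilation. /luszapebkowopetu/ → luzzapepkowopetu.
Rule 2 (intervocalic voicing): /p/ is a voiceless stop between vowels /a/ and /e/, so it voices to [b]. /p/ is a voiceless stop between vowels /o/ and /e/, so it voices to [b]. /t/ is a voiceless stop between vowels /e/ and /u/, so it voices to [d]. /luzzapepkowopetu/ → luzzabepkowobedu.

luzzabepkowobedu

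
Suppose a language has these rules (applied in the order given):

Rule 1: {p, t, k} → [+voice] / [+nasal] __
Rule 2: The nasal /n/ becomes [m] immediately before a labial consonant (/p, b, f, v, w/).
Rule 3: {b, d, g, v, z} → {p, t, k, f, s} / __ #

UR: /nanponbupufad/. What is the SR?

nambombupufat

Rule 1 (post-nasal voicing): /p/ is a voiceless stop immediately after the nasal /n/, so it voices to [b]. /nanponbupufad/ → nanbonbupufad.
Rule 2 (nasal place assimilation): /n/ precedes the labial consonant /b/, so it assimilates in place to [m]. /n/ precedes the labial consonant /b/, so it assimilates in place to [m]. /nanbonbupufad/ → nambombupufad.
Rule 3 (final devoicing): /d/ is a voiced obstruent in word-final position, so it devoices to [t]. /nambombupufad/ → nambombupufat.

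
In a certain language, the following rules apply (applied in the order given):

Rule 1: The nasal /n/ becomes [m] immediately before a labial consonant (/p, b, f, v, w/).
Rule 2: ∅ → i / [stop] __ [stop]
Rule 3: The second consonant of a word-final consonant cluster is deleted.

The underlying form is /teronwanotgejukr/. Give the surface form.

Rule 1 (nasal place assimilation): /n/ precedes the labial consonant /w/, so it assimilates in place to [m]. /teronwanotgejukr/ → teromwanotgejukr.
Rule 2 (stop-cluster i-epenthesis): /t/ and /g/ form a stop–stop cluster, so [i] is inserted between them. /teromwanotgejukr/ → teromwanotigejukr.
Rule 3 (final cluster simplification): /r/ is the second consonant of a word-final cluster /kr/, so it deletes. /teromwanotigejukr/ → teromwanotigejuk.

teromwanotigejuk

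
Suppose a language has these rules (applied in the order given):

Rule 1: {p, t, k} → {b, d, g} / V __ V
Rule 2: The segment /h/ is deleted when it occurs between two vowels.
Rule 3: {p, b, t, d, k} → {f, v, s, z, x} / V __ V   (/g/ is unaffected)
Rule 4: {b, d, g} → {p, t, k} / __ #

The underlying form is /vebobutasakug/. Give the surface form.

vevovuzasaguk

Rule 1 (intervocalic voicing): /t/ is a voiceless stop between vowels /u/ and /a/, so it voices to [d]. /k/ is a voiceless stop between vowels /a/ and /u/, so it voices to [g]. /vebobutasakug/ → vebobudasagug.
Rule 2 (intervocalic h-deletion): no segment meets the environment; /vebobudasagug/ is unchanged.
Rule 3 (intervocalic spirantization): /b/ is a stop between vowels /e/ and /o/, so it spirantizes to the fricative [v]. /b/ is a stop between vowels /o/ and /u/, so it spirantizes to the fricative [v]. /d/ is a stop between vowels /u/ and /a/, so it spirantizes to the fricative [z]. /vebobudasagug/ → vevovuzasagug.
Rule 4 (final devoicing): /g/ is a voiced stop in word-final position, so it devoices to [k]. /vevovuzasagug/ → vevovuzasaguk.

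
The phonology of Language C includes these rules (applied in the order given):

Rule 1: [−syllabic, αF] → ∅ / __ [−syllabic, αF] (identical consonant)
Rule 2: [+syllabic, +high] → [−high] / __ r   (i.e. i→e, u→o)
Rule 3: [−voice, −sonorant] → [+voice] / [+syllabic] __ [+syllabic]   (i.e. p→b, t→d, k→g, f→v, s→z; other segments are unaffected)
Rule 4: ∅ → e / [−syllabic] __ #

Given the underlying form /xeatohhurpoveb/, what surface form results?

Rule 1 (degemination): /hh/ is a geminate; the first /h/ deletes. /xeatohhurpoveb/ → xeatohurpoveb.
Rule 2 (pre-rhotic lowering): /u/ is a high vowel immediately before /r/, so it lowers to [o]. /xeatohurpoveb/ → xeatohorpoveb.
Rule 3 (intervocalic voicing): /t/ is a voiceless obstruent between vowels /a/ and /o/, so it voices to [d]. /xeatohorpoveb/ → xeadohorpoveb.
Rule 4 (final e-epenthesis): the form ends in the consonant /b/, so [e] is inserted word-finally. /xeadohorpoveb/ → xeadohorpovebe.

xeadohorpovebe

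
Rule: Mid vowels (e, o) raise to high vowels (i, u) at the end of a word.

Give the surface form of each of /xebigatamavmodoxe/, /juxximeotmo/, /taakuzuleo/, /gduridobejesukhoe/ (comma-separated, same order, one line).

xebigatamavmodoxi, juxximeotmu, taakuzuleu, gduridobejesukhoi

/xebigatamavmodoxe/: /e/ is a mid vowel in word-final position, so it raises to [i]. → [xebigatamavmodoxi].
/juxximeotmo/: /o/ is a mid vowel in word-final position, so it raises to [u]. → [juxximeotmu].
/taakuzuleo/: /o/ is a mid vowel in word-final position, so it raises to [u]. → [taakuzuleu].
/gduridobejesukhoe/: /e/ is a mid vowel in word-final position, so it raises to [i]. → [gduridobejesukhoi].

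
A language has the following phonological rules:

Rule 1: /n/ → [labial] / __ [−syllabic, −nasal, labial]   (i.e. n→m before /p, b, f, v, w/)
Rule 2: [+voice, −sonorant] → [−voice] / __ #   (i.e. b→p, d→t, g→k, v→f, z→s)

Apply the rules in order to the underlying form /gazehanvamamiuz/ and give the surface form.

gazehamvamamius

Rule 1 (nasal place assimilation): /n/ precedes the labial consonant /v/, so it assimilates in place to [m]. /gazehanvamamiuz/ → gazehamvamamiuz.
Rule 2 (final devoicing): /z/ is a voiced obstruent in word-final position, so it devoices to [s]. /gazehamvamamiuz/ → gazehamvamamius.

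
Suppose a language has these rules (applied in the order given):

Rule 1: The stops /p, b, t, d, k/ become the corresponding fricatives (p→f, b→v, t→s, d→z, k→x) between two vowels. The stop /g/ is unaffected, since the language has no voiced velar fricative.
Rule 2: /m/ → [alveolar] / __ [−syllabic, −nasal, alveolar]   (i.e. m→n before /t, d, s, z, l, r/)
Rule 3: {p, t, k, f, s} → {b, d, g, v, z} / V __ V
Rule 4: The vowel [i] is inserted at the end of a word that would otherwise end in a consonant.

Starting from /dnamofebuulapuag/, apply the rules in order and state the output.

dnamovevuulavuagi

Rule 1 (intervocalic spirantization): /b/ is a stop between vowels /e/ and /u/, so it spirantizes to the fricative [v]. /p/ is a stop between vowels /a/ and /u/, so it spirantizes to the fricative [f]. /dnamofebuulapuag/ → dnamofevuulafuag.
Rule 2 (nasal place assimilation): no segment meets the environment; /dnamofevuulafuag/ is unchanged.
Rule 3 (intervocalic voicing): /f/ is a voiceless obstruent between vowels /o/ and /e/, so it voices to [v]. /f/ is a voiceless obstruent between vowels /a/ and /u/, so it voices to [v]. /dnamofevuulafuag/ → dnamovevuulavuag.
Rule 4 (final i-epenthesis): the form ends in the consonant /g/, so [i] is inserted word-finally. /dnamovevuulavuag/ → dnamovevuulavuagi.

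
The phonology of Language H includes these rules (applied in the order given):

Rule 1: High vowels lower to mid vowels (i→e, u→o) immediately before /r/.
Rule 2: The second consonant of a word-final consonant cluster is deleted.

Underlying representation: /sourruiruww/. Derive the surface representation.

Rule 1 (pre-rhotic lowering): /u/ is a high vowel immediately before /r/, so it lowers to [o]. /i/ is a high vowel immediately before /r/, so it lowers to [e]. /sourruiruww/ → soorrueruww.
Rule 2 (final cluster simplification): /w/ is the second consonant of a word-final cluster /ww/, so it deletes. /soorrueruww/ → soorrueruw.

soorrueruw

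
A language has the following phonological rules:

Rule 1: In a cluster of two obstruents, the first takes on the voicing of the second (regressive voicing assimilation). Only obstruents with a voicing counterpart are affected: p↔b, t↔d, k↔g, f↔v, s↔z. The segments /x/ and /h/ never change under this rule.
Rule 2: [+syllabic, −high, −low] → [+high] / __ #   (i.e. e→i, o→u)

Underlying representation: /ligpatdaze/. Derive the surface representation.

Rule 1 (regressive voicing assimilation): /g/ precedes the voiceless obstruent /p/, so it devoices to [k] by assimilation. /t/ precedes the voiced obstruent /d/, so it voices to [d] by assimilation. /ligpatdaze/ → likpaddaze.
Rule 2 (final vowel raising): /e/ is a mid vowel in word-final position, so it raises to [i]. /likpaddaze/ → likpaddazi.

likpaddazi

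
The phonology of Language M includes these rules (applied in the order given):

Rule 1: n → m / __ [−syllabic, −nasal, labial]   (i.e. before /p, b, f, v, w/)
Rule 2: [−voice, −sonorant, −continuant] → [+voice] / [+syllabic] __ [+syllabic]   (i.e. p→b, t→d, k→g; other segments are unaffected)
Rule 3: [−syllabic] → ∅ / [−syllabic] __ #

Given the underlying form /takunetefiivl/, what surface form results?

tagunedefiiv

Rule 1 (nasal place assimilation): no segment meets the environment; /takunetefiivl/ is unchanged.
Rule 2 (intervocalic voicing): /k/ is a voiceless stop between vowels /a/ and /u/, so it voices to [g]. /t/ is a voiceless stop between vowels /e/ and /e/, so it voices to [d]. /takunetefiivl/ → tagunedefiivl.
Rule 3 (final cluster simplification): /l/ is the second consonant of a word-final cluster /vl/, so it deletes. /tagunedefiivl/ → tagunedefiiv.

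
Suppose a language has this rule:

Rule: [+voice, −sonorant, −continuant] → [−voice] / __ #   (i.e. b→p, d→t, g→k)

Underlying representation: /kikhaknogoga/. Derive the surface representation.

kikhaknogoga

No segment of /kikhaknogoga/ meets the structural description of the rule, so the form surfaces unchanged.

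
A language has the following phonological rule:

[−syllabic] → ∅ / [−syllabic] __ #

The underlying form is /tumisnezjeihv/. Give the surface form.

/v/ is the second consonant of a word-final cluster /hv/, so it deletes.
The other instances of /t/, /m/, /s/, /n/, /z/, /j/, /h/ do not occur in the required environment and remain unchanged.
Surface form: [tumisnezjeih].

tumisnezjeih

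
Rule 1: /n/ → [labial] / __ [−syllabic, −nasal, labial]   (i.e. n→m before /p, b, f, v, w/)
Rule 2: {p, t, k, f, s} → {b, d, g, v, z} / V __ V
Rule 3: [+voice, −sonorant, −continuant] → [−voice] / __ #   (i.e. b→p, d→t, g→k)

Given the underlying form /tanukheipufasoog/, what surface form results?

Rule 1 (nasal place assimilation): no segment meets the environment; /tanukheipufasoog/ is unchanged.
Rule 2 (intervocalic voicing): /p/ is a voiceless obstruent between vowels /i/ and /u/, so it voices to [b]. /f/ is a voiceless obstruent between vowels /u/ and /a/, so it voices to [v]. /s/ is a voiceless obstruent between vowels /a/ and /o/, so it voices to [z]. /tanukheipufasoog/ → tanukheibuvazoog.
Rule 3 (final devoicing): /g/ is a voiced stop in word-final position, so it devoices to [k]. /tanukheibuvazoog/ → tanukheibuvazook.

tanukheibuvazook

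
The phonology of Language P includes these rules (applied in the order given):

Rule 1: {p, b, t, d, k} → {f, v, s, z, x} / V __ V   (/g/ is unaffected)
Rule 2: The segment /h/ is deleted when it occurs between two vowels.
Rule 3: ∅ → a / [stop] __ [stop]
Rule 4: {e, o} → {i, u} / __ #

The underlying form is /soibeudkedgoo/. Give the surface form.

soiveudakedagou

Rule 1 (intervocalic spirantization): /b/ is a stop between vowels /i/ and /e/, so it spirantizes to the fricative [v]. /soibeudkedgoo/ → soiveudkedgoo.
Rule 2 (intervocalic h-deletion): no segment meets the environment; /soiveudkedgoo/ is unchanged.
Rule 3 (stop-cluster a-epenthesis): /d/ and /k/ form a stop–stop cluster, so [a] is inserted between them. /d/ and /g/ form a stop–stop cluster, so [a] is inserted between them. /soiveudkedgoo/ → soiveudakedagoo.
Rule 4 (final vowel raising): /o/ is a mid vowel in word-final position, so it raises to [u]. /soiveudakedagoo/ → soiveudakedagou.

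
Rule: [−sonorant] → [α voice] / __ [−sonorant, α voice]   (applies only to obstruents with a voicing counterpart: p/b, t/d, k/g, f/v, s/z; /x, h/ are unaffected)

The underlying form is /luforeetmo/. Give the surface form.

No segment of /luforeetmo/ meets the structural description of the rule, so the form surfaces unchanged.

luforeetmo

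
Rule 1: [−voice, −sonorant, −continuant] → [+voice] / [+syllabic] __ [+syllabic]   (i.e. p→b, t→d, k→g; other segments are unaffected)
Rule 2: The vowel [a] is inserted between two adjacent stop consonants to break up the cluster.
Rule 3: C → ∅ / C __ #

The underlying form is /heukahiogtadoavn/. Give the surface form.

heugahiogatadoav

Rule 1 (intervocalic voicing): /k/ is a voiceless stop between vowels /u/ and /a/, so it voices to [g]. /heukahiogtadoavn/ → heugahiogtadoavn.
Rule 2 (stop-cluster a-epenthesis): /g/ and /t/ form a stop–stop cluster, so [a] is inserted between them. /heugahiogtadoavn/ → heugahiogatadoavn.
Rule 3 (final cluster simplification): /n/ is the second consonant of a word-final cluster /vn/, so it deletes. /heugahiogatadoavn/ → heugahiogatadoav.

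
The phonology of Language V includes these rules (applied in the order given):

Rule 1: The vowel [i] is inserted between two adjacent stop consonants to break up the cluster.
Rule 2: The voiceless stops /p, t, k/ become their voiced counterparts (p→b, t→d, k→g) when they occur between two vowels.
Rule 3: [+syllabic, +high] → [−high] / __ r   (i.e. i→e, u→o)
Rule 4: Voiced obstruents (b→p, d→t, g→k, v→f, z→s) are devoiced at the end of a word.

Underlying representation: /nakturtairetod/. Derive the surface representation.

Rule 1 (stop-cluster i-epenthesis): /k/ and /t/ form a stop–stop cluster, so [i] is inserted between them. /nakturtairetod/ → nakiturtairetod.
Rule 2 (intervocalic voicing): /k/ is a voiceless stop between vowels /a/ and /i/, so it voices to [g]. /t/ is a voiceless stop between vowels /i/ and /u/, so it voices to [d]. /t/ is a voiceless stop between vowels /e/ and /o/, so it voices to [d]. /nakiturtairetod/ → nagidurtairedod.
Rule 3 (pre-rhotic lowering): /u/ is a high vowel immediately before /r/, so it lowers to [o]. /i/ is a high vowel immediately before /r/, so it lowers to [e]. /nagidurtairedod/ → nagidortaeredod.
Rule 4 (final devoicing): /d/ is a voiced obstruent in word-final position, so it devoices to [t]. /nagidortaeredod/ → nagidortaeredot.

nagidortaeredot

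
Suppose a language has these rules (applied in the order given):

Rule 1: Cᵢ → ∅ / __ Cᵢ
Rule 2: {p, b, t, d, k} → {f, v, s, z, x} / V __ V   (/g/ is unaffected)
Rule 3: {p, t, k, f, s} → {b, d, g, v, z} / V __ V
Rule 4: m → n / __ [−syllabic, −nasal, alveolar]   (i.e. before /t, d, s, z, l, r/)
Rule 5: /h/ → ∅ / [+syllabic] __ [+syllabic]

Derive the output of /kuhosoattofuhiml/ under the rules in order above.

kuozoazovuinl

Rule 1 (degemination): /tt/ is a geminate; the first /t/ deletes. /kuhosoattofuhiml/ → kuhosoatofuhiml.
Rule 2 (intervocalic spirantization): /t/ is a stop between vowels /a/ and /o/, so it spirantizes to the fricative [s]. /kuhosoatofuhiml/ → kuhosoasofuhiml.
Rule 3 (intervocalic voicing): /s/ is a voiceless obstruent between vowels /o/ and /o/, so it voices to [z]. /s/ is a voiceless obstruent between vowels /a/ and /o/, so it voices to [z]. /f/ is a voiceless obstruent between vowels /o/ and /u/, so it voices to [v]. /kuhosoasofuhiml/ → kuhozoazovuhiml.
Rule 4 (nasal place assimilation): /m/ precedes the alveolar consonant /l/, so it assimilates in place to [n]. /kuhozoazovuhiml/ → kuhozoazovuhinl.
Rule 5 (intervocalic h-deletion): /h/ occurs between vowels /u/ and /o/, so it deletes. /h/ occurs between vowels /u/ and /i/, so it deletes. /kuhozoazovuhinl/ → kuozoazovuinl.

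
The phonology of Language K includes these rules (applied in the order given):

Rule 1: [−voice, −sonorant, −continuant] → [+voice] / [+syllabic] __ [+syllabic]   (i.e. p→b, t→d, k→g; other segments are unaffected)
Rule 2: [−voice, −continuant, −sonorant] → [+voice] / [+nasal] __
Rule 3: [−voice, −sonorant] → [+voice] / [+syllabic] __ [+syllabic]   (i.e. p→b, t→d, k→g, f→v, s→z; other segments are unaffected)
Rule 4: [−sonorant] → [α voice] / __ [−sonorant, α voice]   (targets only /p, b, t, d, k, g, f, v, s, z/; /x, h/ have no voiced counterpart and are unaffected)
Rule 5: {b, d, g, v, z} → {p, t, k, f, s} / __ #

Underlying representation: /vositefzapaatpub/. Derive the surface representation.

Rule 1 (intervocalic voicing): /t/ is a voiceless stop between vowels /i/ and /e/, so it voices to [d]. /p/ is a voiceless stop between vowels /a/ and /a/, so it voices to [b]. /vositefzapaatpub/ → vosidefzabaatpub.
Rule 2 (post-nasal voicing): no segment meets the environment; /vosidefzabaatpub/ is unchanged.
Rule 3 (intervocalic voicing): /s/ is a voiceless obstruent between vowels /o/ and /i/, so it voices to [z]. /vosidefzabaatpub/ → vozidefzabaatpub.
Rule 4 (regressive voicing assimilation): /f/ precedes the voiced obstruent /z/, so it voices to [v] by assimilation. /vozidefzabaatpub/ → vozidevzabaatpub.
Rule 5 (final devoicing): /b/ is a voiced obstruent in word-final position, so it devoices to [p]. /vozidevzabaatpub/ → vozidevzabaatpup.

vozidevzabaatpup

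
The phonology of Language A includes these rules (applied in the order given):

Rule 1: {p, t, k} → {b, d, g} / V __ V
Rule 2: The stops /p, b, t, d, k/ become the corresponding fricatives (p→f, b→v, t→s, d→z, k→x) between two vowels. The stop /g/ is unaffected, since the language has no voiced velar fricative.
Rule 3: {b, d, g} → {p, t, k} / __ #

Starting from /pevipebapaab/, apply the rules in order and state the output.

Rule 1 (intervocalic voicing): /p/ is a voiceless stop between vowels /i/ and /e/, so it voices to [b]. /p/ is a voiceless stop between vowels /a/ and /a/, so it voices to [b]. /pevipebapaab/ → pevibebabaab.
Rule 2 (intervocalic spirantization): /b/ is a stop between vowels /i/ and /e/, so it spirantizes to the fricative [v]. /b/ is a stop between vowels /e/ and /a/, so it spirantizes to the fricative [v]. /b/ is a stop between vowels /a/ and /a/, so it spirantizes to the fricative [v]. /pevibebabaab/ → pevivevavaab.
Rule 3 (final devoicing): /b/ is a voiced stop in word-final position, so it devoices to [p]. /pevivevavaab/ → pevivevavaap.

pevivevavaap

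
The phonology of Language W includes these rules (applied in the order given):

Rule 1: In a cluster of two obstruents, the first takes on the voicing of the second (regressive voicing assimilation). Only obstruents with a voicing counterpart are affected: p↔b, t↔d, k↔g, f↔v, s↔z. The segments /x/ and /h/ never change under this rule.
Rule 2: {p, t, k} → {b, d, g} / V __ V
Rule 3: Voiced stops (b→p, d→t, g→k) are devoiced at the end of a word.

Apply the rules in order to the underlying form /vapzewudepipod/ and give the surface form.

Rule 1 (regressive voicing assimilation): /p/ precedes the voiced obstruent /z/, so it voices to [b] by assimilation. /vapzewudepipod/ → vabzewudepipod.
Rule 2 (intervocalic voicing): /p/ is a voiceless stop between vowels /e/ and /i/, so it voices to [b]. /p/ is a voiceless stop between vowels /i/ and /o/, so it voices to [b]. /vabzewudepipod/ → vabzewudebibod.
Rule 3 (final devoicing): /d/ is a voiced stop in word-final position, so it devoices to [t]. /vabzewudebibod/ → vabzewudebibot.

vabzewudebibot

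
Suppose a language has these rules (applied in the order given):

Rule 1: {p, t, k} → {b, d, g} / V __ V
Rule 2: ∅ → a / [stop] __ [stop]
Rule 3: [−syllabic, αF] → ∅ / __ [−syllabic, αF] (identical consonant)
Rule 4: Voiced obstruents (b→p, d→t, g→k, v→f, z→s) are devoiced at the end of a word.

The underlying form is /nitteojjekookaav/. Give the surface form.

Rule 1 (intervocalic voicing): /k/ is a voiceless stop between vowels /e/ and /o/, so it voices to [g]. /k/ is a voiceless stop between vowels /o/ and /a/, so it voices to [g]. /nitteojjekookaav/ → nitteojjegoogaav.
Rule 2 (stop-cluster a-epenthesis): /t/ and /t/ form a stop–stop cluster, so [a] is inserted between them. /nitteojjegoogaav/ → nitateojjegoogaav.
Rule 3 (degemination): /jj/ is a geminate; the first /j/ deletes. /nitateojjegoogaav/ → nitateojegoogaav.
Rule 4 (final devoicing): /v/ is a voiced obstruent in word-final position, so it devoices to [f]. /nitateojegoogaav/ → nitateojegoogaaf.

nitateojegoogaaf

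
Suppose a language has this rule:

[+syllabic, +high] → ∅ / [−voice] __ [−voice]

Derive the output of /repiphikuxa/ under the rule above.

repphkxa

/i/ is a high vowel flanked by voiceless consonants /p/ and /p/, so it deletes.
/i/ is a high vowel flanked by voiceless consonants /h/ and /k/, so it deletes.
/u/ is a high vowel flanked by voiceless consonants /k/ and /x/, so it deletes.
Surface form: [repphkxa].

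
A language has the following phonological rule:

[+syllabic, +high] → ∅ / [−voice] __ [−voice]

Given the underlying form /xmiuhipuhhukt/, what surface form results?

xmiuhphhkt

/i/ is a high vowel flanked by voiceless consonants /h/ and /p/, so it deletes.
/u/ is a high vowel flanked by voiceless consonants /p/ and /h/, so it deletes.
/u/ is a high vowel flanked by voiceless consonants /h/ and /k/, so it deletes.
The other instances of /i/, /u/ do not occur in the required environment and remain unchanged.
Surface form: [xmiuhphhkt].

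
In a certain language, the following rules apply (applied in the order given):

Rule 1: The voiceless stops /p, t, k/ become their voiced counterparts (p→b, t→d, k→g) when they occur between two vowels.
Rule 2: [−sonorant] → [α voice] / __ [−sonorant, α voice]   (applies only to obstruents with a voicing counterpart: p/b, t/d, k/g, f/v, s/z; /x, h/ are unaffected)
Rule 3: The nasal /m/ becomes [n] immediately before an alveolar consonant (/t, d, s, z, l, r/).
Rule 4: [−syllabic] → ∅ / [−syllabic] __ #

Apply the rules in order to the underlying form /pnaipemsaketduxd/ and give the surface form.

pnaibensageddux

Rule 1 (intervocalic voicing): /p/ is a voiceless stop between vowels /i/ and /e/, so it voices to [b]. /k/ is a voiceless stop between vowels /a/ and /e/, so it voices to [g]. /pnaipemsaketduxd/ → pnaibemsagetduxd.
Rule 2 (regressive voicing assimilation): /t/ precedes the voiced obstruent /d/, so it voices to [d] by assimilation. /pnaibemsagetduxd/ → pnaibemsagedduxd.
Rule 3 (nasal place assimilation): /m/ precedes the alveolar consonant /s/, so it assimilates in place to [n]. /pnaibemsagedduxd/ → pnaibensagedduxd.
Rule 4 (final cluster simplification): /d/ is the second consonant of a word-final cluster /xd/, so it deletes. /pnaibensagedduxd/ → pnaibensageddux.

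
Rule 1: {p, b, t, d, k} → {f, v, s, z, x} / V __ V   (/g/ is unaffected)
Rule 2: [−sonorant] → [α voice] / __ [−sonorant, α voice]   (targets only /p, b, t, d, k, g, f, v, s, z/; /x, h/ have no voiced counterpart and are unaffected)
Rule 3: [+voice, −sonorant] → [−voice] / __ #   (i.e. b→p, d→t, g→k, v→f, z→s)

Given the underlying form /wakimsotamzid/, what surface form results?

waximsosamzit

Rule 1 (intervocalic spirantization): /k/ is a stop between vowels /a/ and /i/, so it spirantizes to the fricative [x]. /t/ is a stop between vowels /o/ and /a/, so it spirantizes to the fricative [s]. /wakimsotamzid/ → waximsosamzid.
Rule 2 (regressive voicing assimilation): no segment meets the environment; /waximsosamzid/ is unchanged.
Rule 3 (final devoicing): /d/ is a voiced obstruent in word-final position, so it devoices to [t]. /waximsosamzid/ → waximsosamzit.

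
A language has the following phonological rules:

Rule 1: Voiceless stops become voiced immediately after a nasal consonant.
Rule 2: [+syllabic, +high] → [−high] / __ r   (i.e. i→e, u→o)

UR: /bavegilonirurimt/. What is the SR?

bavegilonerorimd

Rule 1 (post-nasal voicing): /t/ is a voiceless stop immediately after the nasal /m/, so it voices to [d]. /bavegilonirurimt/ → bavegilonirurimd.
Rule 2 (pre-rhotic lowering): /i/ is a high vowel immediately before /r/, so it lowers to [e]. /u/ is a high vowel immediately before /r/, so it lowers to [o]. /bavegilonirurimd/ → bavegilonerorimd.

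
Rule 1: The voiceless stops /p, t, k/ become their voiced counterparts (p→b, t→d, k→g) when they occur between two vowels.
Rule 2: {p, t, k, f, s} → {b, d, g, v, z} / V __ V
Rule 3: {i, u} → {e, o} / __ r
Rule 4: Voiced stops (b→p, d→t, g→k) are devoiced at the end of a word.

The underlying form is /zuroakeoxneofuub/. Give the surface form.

Rule 1 (intervocalic voicing): /k/ is a voiceless stop between vowels /a/ and /e/, so it voices to [g]. /zuroakeoxneofuub/ → zuroageoxneofuub.
Rule 2 (intervocalic voicing): /f/ is a voiceless obstruent between vowels /o/ and /u/, so it voices to [v]. /zuroageoxneofuub/ → zuroageoxneovuub.
Rule 3 (pre-rhotic lowering): /u/ is a high vowel immediately before /r/, so it lowers to [o]. /zuroageoxneovuub/ → zoroageoxneovuub.
Rule 4 (final devoicing): /b/ is a voiced stop in word-final position, so it devoices to [p]. /zoroageoxneovuub/ → zoroageoxneovuup.

zoroageoxneovuup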